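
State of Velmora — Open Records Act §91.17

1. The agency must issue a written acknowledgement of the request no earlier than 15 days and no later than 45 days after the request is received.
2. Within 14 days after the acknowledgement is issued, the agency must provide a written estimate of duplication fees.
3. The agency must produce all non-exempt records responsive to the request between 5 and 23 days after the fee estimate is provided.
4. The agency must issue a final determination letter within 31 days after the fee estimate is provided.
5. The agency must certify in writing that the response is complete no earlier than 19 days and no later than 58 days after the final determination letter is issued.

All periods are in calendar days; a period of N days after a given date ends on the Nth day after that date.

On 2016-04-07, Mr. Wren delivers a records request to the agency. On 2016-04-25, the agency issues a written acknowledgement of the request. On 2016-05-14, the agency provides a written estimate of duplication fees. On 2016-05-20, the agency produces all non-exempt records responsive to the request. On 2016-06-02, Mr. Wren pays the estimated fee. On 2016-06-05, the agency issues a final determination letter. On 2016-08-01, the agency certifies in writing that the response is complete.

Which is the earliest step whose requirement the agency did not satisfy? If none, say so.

Step 1 — 15 and 45 days from 2016-04-07 (when the request is received) are 2016-04-22 and 2016-05-22 respectively; done 2016-04-25, which is between those dates.
Step 2 — counting 14 days from 2016-04-25 (when the acknowledgement is issued) gives a deadline of 2016-05-09; 2016-05-14 misses that deadline by 5 days.

Step 2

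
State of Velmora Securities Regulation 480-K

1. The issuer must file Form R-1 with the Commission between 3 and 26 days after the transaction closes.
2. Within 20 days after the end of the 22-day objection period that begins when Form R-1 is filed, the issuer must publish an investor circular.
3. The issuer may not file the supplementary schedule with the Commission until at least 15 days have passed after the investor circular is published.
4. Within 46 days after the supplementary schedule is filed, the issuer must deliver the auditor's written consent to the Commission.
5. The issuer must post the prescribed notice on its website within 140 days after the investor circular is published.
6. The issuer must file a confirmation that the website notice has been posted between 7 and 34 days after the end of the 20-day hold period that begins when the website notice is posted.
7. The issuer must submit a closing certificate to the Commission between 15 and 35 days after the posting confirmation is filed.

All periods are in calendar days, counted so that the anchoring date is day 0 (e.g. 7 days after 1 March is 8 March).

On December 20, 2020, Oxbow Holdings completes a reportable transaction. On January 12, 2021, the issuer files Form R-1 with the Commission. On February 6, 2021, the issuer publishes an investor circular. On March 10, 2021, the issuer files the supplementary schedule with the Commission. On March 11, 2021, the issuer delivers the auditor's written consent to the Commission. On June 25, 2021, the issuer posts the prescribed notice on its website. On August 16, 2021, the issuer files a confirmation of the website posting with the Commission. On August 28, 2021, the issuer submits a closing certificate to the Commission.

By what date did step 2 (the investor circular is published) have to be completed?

Form R-1 is filed on January 12, 2021; the 22-day objection period therefore ends February 3, 2021, and step 2 runs from that date. 20 days after February 3, 2021 is February 23, 2021.

February 23, 2021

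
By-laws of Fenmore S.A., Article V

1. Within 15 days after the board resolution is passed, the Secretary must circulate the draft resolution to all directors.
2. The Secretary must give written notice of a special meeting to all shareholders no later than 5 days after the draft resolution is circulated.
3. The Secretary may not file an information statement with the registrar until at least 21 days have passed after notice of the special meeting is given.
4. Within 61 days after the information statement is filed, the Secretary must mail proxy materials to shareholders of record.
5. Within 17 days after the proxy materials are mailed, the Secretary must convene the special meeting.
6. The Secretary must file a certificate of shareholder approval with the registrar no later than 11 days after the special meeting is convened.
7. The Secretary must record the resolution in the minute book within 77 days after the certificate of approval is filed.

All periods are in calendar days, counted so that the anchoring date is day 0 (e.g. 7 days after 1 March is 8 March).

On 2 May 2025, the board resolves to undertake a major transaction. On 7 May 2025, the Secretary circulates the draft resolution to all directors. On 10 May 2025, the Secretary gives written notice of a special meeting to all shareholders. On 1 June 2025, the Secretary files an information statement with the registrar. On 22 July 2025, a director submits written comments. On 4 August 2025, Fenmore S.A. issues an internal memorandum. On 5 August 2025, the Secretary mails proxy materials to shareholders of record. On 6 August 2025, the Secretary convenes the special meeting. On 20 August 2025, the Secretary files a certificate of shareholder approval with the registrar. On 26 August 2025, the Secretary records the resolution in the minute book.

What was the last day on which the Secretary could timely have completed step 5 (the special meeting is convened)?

Step 5 runs from 5 August 2025, when the proxy materials are mailed. 17 days after 5 August 2025 is 22 August 2025.

22 August 2025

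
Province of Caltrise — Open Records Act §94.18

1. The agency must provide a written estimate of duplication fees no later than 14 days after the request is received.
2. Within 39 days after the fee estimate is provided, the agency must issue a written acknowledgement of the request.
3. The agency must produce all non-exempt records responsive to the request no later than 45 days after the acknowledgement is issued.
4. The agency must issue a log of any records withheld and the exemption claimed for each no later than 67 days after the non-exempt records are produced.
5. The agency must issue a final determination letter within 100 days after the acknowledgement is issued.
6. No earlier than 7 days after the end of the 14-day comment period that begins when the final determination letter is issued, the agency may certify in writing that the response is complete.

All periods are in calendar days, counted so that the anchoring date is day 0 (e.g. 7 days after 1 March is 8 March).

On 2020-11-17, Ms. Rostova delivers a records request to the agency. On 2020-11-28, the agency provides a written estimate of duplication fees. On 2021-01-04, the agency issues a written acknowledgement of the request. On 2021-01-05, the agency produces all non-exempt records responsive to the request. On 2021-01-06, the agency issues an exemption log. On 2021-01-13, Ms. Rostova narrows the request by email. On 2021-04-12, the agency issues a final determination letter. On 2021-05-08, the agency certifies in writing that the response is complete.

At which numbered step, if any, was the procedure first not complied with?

Step 1 — counting 14 days from 2020-11-17 (when the request is received) gives a deadline of 2020-12-01; completed 2020-11-28, before the deadline.
Step 2 — counting 39 days from 2020-11-28 (when the fee estimate is provided) gives a deadline of 2021-01-06; completed 2021-01-04, before the deadline.
Step 3 — counting 45 days from 2021-01-04 (when the acknowledgement is issued) gives a deadline of 2021-02-18; 2021-01-05 is within that limit.
Step 4 — counting 67 days from 2021-01-05 (when the non-exempt records are produced) gives a deadline of 2021-03-13; completed 2021-01-06, before the deadline.
Step 5 — counting 100 days from 2021-01-04 (when the acknowledgement is issued) gives a deadline of 2021-04-14; done 2021-04-12 — timely.
Step 6 — must wait 7 days from 2021-04-26 (end of the 14-day comment period, which began when the final determination letter is issued on 2021-04-12), so not before 2021-05-03; done 2021-05-08 — permitted.

None — every step was satisfied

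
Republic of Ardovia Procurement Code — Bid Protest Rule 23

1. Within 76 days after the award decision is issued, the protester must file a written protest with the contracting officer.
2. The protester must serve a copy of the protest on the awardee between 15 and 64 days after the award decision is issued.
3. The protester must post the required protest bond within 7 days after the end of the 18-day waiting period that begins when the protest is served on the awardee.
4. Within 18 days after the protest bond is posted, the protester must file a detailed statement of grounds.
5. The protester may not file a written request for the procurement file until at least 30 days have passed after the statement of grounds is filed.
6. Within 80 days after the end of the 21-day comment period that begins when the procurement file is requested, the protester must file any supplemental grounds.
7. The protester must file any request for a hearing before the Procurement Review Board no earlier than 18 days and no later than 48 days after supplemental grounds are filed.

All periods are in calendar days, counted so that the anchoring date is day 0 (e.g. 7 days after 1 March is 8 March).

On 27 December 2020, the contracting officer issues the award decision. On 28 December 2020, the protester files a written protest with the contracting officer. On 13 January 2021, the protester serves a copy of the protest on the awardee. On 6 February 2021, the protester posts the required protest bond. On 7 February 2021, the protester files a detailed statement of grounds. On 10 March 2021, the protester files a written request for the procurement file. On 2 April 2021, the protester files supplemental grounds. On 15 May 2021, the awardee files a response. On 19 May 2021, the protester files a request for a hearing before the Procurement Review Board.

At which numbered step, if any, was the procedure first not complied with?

None — every step was satisfied

(1) due by 27 December 2020 + 76 days = 13 March 2021; 28 December 2020 is within that limit.
(2) the permitted window runs from 27 December 2020 + 15 = 11 January 2021 to 27 December 2020 + 64 = 1 March 2021; 13 January 2021 falls inside that range.
(3) due by 31 January 2021 + 7 days = 7 February 2021; completed 6 February 2021, before the deadline.
(4) due by 6 February 2021 + 18 days = 24 February 2021; 7 February 2021 is within that limit.
(5) permitted from 7 February 2021 + 30 days = 9 March 2021 onward; 10 March 2021 is on or after that date.
(6) due by 31 March 2021 + 80 days = 19 June 2021; completed 2 April 2021, before the deadline.
(7) the permitted window runs from 2 April 2021 + 18 = 20 April 2021 to 2 April 2021 + 48 = 20 May 2021; done 19 May 2021, which is between those dates.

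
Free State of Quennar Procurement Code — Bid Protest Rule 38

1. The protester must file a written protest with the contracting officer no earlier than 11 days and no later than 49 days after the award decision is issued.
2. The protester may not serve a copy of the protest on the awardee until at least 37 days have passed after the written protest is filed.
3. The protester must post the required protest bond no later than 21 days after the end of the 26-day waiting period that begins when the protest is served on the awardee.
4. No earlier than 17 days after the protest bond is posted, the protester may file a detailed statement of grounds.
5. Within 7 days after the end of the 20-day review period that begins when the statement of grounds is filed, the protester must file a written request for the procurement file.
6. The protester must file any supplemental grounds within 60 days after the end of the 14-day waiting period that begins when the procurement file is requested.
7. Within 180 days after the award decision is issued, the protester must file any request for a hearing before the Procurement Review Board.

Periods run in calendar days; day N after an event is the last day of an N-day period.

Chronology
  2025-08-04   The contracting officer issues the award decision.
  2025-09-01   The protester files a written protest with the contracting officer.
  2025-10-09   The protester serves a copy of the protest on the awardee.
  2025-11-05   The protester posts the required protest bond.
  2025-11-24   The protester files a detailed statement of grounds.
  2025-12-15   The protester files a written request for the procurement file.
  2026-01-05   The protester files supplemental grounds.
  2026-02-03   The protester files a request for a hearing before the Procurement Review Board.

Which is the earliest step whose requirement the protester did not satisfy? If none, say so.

Step 1 — 11 and 49 days from 2025-08-04 (when the award decision is issued) are 2025-08-15 and 2025-09-22 respectively; done 2025-09-01 — within the window.
Step 2 — must wait 37 days from 2025-09-01 (when the written protest is filed), so not before 2025-10-08; done 2025-10-09, after the minimum wait.
Step 3 — counting 21 days from 2025-11-04 (end of the 26-day waiting period, which began when the protest is served on the awardee on 2025-10-09) gives a deadline of 2025-11-25; done 2025-11-05 — timely.
Step 4 — must wait 17 days from 2025-11-05 (when the protest bond is posted), so not before 2025-11-22; 2025-11-24 is on or after that date.
Step 5 — counting 7 days from 2025-12-14 (end of the 20-day review period, which began when the statement of grounds is filed on 2025-11-24) gives a deadline of 2025-12-21; 2025-12-15 is within that limit.
Step 6 — counting 60 days from 2025-12-29 (end of the 14-day waiting period, which began when the procurement file is requested on 2025-12-15) gives a deadline of 2026-02-27; done 2026-01-05 — timely.
Step 7 — counting 180 days from 2025-08-04 (when the award decision is issued) gives a deadline of 2026-01-31; not done until 2026-02-03, 3 days after the deadline.
The procedure was therefore not followed at step 7.

Step 7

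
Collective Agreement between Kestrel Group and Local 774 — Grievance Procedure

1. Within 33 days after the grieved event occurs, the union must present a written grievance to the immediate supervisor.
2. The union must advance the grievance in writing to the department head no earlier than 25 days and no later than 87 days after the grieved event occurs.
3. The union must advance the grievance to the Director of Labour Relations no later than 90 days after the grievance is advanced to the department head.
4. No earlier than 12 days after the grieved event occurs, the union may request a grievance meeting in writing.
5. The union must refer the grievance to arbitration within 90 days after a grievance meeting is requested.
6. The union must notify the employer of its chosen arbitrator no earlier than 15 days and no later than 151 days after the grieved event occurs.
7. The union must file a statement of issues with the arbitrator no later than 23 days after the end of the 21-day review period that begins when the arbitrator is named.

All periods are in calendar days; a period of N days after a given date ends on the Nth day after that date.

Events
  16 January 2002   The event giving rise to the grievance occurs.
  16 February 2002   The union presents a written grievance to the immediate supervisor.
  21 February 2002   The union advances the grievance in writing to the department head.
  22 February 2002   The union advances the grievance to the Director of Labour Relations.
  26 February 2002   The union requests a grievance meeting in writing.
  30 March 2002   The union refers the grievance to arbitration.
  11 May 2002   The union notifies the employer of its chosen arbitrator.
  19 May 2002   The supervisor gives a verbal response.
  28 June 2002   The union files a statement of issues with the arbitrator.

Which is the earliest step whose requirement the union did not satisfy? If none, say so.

(1) due by 16 January 2002 + 33 days = 18 February 2002; completed 16 February 2002, before the deadline.
(2) the permitted window runs from 16 January 2002 + 25 = 10 February 2002 to 16 January 2002 + 87 = 13 April 2002; done 21 February 2002, which is between those dates.
(3) due by 21 February 2002 + 90 days = 22 May 2002; 22 February 2002 is within that limit.
(4) permitted from 16 January 2002 + 12 days = 28 January 2002 onward; done 26 February 2002, after the minimum wait.
(5) due by 26 February 2002 + 90 days = 27 May 2002; 30 March 2002 is within that limit.
(6) the permitted window runs from 16 January 2002 + 15 = 31 January 2002 to 16 January 2002 + 151 = 16 June 2002; done 11 May 2002, which is between those dates.
(7) due by 1 June 2002 + 23 days = 24 June 2002; 28 June 2002 misses that deadline by 4 days.

Step 7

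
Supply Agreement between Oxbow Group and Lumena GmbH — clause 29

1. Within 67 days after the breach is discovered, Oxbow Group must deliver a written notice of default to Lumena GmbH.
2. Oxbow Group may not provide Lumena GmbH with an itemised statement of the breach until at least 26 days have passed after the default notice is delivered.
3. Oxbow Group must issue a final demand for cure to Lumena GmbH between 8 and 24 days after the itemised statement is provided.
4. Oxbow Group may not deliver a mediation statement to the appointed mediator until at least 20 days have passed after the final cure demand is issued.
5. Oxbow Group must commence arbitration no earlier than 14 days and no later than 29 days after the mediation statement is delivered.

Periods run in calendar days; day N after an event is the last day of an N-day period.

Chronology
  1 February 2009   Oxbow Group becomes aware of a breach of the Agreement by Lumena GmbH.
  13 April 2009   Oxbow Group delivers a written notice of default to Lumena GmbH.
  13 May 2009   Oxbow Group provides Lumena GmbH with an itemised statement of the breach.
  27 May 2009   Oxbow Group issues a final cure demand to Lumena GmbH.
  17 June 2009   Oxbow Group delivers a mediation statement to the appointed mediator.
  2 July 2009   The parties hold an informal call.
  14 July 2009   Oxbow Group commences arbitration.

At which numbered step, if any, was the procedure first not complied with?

Step 1: 67 days after 1 February 2009 (when the breach is discovered) is 9 April 2009; 13 April 2009 misses that deadline by 4 days.

Step 1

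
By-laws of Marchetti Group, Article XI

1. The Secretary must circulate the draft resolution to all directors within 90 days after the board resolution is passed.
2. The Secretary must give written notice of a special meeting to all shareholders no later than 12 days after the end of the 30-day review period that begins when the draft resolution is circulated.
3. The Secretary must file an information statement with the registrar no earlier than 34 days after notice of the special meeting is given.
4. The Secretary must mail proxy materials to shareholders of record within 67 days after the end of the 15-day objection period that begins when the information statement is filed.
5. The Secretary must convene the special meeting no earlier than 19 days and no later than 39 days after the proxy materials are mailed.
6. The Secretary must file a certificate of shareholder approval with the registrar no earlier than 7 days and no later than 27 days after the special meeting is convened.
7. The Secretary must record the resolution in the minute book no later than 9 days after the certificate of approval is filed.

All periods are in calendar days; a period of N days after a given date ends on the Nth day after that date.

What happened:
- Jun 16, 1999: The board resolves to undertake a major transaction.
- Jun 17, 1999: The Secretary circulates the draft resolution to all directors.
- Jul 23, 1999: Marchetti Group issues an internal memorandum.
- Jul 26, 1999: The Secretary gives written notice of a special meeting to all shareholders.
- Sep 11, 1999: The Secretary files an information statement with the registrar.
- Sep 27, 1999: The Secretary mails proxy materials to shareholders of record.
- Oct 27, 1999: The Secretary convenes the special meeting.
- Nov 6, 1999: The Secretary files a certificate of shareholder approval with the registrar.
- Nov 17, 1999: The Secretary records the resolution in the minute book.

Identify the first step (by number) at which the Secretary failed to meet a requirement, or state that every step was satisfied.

Step 7

Step 1: 90 days after Jun 16, 1999 (when the board resolution is passed) is Sep 14, 1999; done Jun 17, 1999 — timely.
Step 2: 12 days after Jul 17, 1999 (end of the 30-day review period, which began when the draft resolution is circulated on Jun 17, 1999) is Jul 29, 1999; completed Jul 26, 1999, before the deadline.
Step 3: the earliest permitted date is 34 days after Jul 26, 1999 (when notice of the special meeting is given), i.e. Aug 29, 1999; done Sep 11, 1999 — permitted.
Step 4: 67 days after Sep 26, 1999 (end of the 15-day objection period, which began when the information statement is filed on Sep 11, 1999) is Dec 2, 1999; Sep 27, 1999 is within that limit.
Step 5: the window is 19–39 days after Sep 27, 1999 (when the proxy materials are mailed), so Oct 16, 1999 through Nov 5, 1999; done Oct 27, 1999 — within the window.
Step 6: the window is 7–27 days after Oct 27, 1999 (when the special meeting is convened), so Nov 3, 1999 through Nov 23, 1999; done Nov 6, 1999, which is between those dates.
Step 7: 9 days after Nov 6, 1999 (when the certificate of approval is filed) is Nov 15, 1999; not done until Nov 17, 1999, 2 days after the deadline.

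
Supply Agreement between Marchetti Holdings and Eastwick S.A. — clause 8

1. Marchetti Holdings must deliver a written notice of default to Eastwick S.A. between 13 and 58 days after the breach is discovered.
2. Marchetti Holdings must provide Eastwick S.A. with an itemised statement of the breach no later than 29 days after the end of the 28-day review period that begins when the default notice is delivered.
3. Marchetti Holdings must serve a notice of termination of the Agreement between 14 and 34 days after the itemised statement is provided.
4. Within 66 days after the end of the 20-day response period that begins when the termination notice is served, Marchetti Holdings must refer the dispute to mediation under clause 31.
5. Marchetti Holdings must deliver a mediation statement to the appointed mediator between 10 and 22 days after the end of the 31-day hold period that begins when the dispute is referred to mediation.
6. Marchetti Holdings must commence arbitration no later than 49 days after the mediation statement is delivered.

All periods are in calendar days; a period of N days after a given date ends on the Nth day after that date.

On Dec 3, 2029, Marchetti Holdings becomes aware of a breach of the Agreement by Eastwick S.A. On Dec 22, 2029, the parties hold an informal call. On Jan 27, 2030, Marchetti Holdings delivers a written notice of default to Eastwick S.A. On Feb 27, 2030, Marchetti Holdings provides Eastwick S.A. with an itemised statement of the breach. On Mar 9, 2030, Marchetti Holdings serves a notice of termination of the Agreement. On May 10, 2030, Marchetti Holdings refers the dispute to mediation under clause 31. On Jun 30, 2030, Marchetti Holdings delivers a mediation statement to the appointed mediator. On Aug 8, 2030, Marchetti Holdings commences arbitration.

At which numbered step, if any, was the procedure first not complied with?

(1) the permitted window runs from Dec 3, 2029 + 13 = Dec 16, 2029 to Dec 3, 2029 + 58 = Jan 30, 2030; Jan 27, 2030 falls inside that range.
(2) due by Feb 24, 2030 + 29 days = Mar 25, 2030; Feb 27, 2030 is within that limit.
(3) the permitted window runs from Feb 27, 2030 + 14 = Mar 13, 2030 to Feb 27, 2030 + 34 = Apr 2, 2030; Mar 9, 2030 is 4 days too early.
No need to go further; step 3 was not satisfied.

Step 3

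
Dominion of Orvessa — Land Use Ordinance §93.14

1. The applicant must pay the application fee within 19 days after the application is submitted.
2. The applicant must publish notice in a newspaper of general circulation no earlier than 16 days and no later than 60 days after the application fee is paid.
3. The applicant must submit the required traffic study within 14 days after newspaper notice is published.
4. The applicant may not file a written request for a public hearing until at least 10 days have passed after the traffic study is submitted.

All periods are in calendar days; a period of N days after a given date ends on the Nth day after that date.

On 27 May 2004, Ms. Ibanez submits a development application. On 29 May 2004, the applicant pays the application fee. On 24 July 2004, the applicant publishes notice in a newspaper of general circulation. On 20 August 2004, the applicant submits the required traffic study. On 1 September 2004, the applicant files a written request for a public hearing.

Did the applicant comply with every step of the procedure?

Step 1 — counting 19 days from 27 May 2004 (when the application is submitted) gives a deadline of 15 June 2004; 29 May 2004 is within that limit.
Step 2 — 16 and 60 days from 29 May 2004 (when the application fee is paid) are 14 June 2004 and 28 July 2004 respectively; done 24 July 2004, which is between those dates.
Step 3 — counting 14 days from 24 July 2004 (when newspaper notice is published) gives a deadline of 7 August 2004; done 20 August 2004 — 13 days late.
The analysis stops there.

No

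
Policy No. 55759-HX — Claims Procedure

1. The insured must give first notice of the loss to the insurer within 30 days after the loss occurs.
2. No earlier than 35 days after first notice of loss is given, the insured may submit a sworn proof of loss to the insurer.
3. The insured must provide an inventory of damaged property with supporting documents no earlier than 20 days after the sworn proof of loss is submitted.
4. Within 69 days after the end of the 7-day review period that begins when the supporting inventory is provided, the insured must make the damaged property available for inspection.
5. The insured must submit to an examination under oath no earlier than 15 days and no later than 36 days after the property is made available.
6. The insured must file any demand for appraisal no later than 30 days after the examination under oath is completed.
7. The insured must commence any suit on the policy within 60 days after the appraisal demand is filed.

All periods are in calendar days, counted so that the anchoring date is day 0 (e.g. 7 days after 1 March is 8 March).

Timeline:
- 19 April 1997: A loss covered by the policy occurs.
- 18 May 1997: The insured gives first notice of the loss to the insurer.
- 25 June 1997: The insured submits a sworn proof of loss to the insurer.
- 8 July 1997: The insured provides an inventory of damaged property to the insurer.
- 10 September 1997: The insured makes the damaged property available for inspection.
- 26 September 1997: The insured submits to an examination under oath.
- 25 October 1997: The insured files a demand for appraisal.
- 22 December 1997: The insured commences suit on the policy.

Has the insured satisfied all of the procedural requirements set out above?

Step 1 — counting 30 days from 19 April 1997 (when the loss occurs) gives a deadline of 19 May 1997; 18 May 1997 is within that limit.
Step 2 — must wait 35 days from 18 May 1997 (when first notice of loss is given), so not before 22 June 1997; 25 June 1997 is on or after that date.
Step 3 — must wait 20 days from 25 June 1997 (when the sworn proof of loss is submitted), so not before 15 July 1997; acted on 8 July 1997, 7 days prematurely.

No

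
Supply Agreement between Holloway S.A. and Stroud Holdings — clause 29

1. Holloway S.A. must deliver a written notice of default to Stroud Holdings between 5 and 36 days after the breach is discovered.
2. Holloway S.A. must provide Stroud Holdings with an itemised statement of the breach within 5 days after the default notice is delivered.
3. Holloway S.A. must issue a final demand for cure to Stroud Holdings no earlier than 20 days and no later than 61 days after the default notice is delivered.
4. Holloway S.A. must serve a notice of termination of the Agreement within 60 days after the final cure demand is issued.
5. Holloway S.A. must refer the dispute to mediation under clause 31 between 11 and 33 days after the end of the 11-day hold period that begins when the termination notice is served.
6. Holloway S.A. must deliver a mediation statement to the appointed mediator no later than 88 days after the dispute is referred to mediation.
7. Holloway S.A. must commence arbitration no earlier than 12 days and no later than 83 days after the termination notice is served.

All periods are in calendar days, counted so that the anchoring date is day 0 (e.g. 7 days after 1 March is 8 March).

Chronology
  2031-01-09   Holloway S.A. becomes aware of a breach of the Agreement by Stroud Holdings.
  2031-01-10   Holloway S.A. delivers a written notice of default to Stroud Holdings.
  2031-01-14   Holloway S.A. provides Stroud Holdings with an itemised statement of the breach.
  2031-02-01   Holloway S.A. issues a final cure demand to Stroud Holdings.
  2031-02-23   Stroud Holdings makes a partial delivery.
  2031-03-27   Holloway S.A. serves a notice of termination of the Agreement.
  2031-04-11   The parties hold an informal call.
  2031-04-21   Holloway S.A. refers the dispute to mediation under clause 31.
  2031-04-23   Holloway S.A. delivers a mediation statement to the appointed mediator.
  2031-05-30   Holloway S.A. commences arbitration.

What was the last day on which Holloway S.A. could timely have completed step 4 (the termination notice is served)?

2031-04-02

Step 4 runs from 2031-02-01, when the final cure demand is issued. 60 days after 2031-02-01 is 2031-04-02.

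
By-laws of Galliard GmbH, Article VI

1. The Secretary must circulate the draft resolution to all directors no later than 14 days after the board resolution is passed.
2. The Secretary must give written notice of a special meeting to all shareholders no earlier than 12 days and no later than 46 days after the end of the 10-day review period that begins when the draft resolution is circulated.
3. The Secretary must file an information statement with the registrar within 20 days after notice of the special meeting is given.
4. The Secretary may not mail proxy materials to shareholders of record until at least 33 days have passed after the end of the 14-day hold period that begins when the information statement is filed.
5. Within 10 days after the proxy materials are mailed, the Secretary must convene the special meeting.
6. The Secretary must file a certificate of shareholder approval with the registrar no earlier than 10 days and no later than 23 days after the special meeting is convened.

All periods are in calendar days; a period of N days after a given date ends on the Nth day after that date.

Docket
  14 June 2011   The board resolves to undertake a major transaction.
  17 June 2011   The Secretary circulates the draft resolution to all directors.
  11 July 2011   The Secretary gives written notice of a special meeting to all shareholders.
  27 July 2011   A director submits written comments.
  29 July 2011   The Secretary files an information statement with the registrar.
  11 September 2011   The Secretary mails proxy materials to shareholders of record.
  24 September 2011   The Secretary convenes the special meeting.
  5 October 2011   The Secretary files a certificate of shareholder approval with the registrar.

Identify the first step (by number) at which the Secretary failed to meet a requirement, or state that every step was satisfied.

(1) due by 14 June 2011 + 14 days = 28 June 2011; 17 June 2011 is within that limit.
(2) the permitted window runs from 27 June 2011 + 12 = 9 July 2011 to 27 June 2011 + 46 = 12 August 2011; 11 July 2011 falls inside that range.
(3) due by 11 July 2011 + 20 days = 31 July 2011; completed 29 July 2011, before the deadline.
(4) permitted from 12 August 2011 + 33 days = 14 September 2011 onward; 11 September 2011 is 3 days before the earliest permitted date.
The analysis stops there.

Step 4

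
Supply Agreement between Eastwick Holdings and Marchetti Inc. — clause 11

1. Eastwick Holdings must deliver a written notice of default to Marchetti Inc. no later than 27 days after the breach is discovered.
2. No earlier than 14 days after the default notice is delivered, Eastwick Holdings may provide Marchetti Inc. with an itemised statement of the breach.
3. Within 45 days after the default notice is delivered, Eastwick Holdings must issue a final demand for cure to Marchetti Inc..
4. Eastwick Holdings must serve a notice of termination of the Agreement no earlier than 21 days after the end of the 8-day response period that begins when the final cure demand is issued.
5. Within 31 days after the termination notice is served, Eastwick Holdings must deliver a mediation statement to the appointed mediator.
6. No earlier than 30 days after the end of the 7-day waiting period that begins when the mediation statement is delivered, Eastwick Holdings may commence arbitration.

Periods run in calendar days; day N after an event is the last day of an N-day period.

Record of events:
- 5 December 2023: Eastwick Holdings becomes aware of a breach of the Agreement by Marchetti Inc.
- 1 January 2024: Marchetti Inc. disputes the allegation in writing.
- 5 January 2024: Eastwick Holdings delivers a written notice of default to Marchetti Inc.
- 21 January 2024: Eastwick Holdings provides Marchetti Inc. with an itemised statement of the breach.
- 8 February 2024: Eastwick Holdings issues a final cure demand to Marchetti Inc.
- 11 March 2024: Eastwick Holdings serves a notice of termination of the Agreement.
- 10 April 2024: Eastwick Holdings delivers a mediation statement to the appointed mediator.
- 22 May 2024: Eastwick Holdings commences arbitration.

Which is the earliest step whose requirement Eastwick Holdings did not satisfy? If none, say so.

(1) due by 5 December 2023 + 27 days = 1 January 2024; done 5 January 2024 — 4 days late.
The analysis stops there.

Step 1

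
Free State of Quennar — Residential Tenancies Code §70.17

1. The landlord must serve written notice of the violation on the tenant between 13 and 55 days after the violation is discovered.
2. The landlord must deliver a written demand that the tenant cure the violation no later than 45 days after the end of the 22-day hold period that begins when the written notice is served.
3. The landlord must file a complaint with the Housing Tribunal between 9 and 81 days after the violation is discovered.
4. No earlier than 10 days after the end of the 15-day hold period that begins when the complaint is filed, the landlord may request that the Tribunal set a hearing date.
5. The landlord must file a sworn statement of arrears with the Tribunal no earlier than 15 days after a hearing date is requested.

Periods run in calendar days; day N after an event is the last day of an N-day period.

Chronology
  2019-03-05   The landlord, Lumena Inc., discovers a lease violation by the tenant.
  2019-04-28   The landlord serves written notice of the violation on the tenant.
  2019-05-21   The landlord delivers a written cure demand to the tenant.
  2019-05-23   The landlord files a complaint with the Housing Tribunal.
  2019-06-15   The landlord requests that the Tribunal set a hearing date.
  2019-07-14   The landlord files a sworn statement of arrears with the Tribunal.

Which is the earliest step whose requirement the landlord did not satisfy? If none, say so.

Step 1 — 13 and 55 days from 2019-03-05 (when the violation is discovered) are 2019-03-18 and 2019-04-29 respectively; done 2019-04-28 — within the window.
Step 2 — counting 45 days from 2019-05-20 (end of the 22-day hold period, which began when the written notice is served on 2019-04-28) gives a deadline of 2019-07-04; completed 2019-05-21, before the deadline.
Step 3 — 9 and 81 days from 2019-03-05 (when the violation is discovered) are 2019-03-14 and 2019-05-25 respectively; done 2019-05-23, which is between those dates.
Step 4 — must wait 10 days from 2019-06-07 (end of the 15-day hold period, which began when the complaint is filed on 2019-05-23), so not before 2019-06-17; acted on 2019-06-15, 2 days prematurely.

Step 4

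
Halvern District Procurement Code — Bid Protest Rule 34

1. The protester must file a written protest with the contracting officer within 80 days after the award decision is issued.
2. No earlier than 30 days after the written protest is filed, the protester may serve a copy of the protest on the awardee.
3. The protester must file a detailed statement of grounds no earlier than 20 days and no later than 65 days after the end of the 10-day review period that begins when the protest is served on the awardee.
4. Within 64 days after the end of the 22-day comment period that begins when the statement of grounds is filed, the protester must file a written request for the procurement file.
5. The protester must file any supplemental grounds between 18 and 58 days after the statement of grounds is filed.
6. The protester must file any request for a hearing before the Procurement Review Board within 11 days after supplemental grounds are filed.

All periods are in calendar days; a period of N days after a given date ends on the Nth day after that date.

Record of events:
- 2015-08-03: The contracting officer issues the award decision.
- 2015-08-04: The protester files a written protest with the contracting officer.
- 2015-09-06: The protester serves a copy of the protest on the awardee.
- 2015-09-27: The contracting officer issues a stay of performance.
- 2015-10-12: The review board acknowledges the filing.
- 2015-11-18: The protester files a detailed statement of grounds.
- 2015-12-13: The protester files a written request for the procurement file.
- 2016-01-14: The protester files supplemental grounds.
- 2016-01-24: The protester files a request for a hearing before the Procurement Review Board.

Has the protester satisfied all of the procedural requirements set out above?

Step 1 — counting 80 days from 2015-08-03 (when the award decision is issued) gives a deadline of 2015-10-22; 2015-08-04 is within that limit.
Step 2 — must wait 30 days from 2015-08-04 (when the written protest is filed), so not before 2015-09-03; 2015-09-06 is on or after that date.
Step 3 — 20 and 65 days from 2015-09-16 (end of the 10-day review period, which began when the protest is served on the awardee on 2015-09-06) are 2015-10-06 and 2015-11-20 respectively; done 2015-11-18, which is between those dates.
Step 4 — counting 64 days from 2015-12-10 (end of the 22-day comment period, which began when the statement of grounds is filed on 2015-11-18) gives a deadline of 2016-02-12; done 2015-12-13 — timely.
Step 5 — 18 and 58 days from 2015-11-18 (when the statement of grounds is filed) are 2015-12-06 and 2016-01-15 respectively; 2016-01-14 falls inside that range.
Step 6 — counting 11 days from 2016-01-14 (when supplemental grounds are filed) gives a deadline of 2016-01-25; 2016-01-24 is within that limit.

Yes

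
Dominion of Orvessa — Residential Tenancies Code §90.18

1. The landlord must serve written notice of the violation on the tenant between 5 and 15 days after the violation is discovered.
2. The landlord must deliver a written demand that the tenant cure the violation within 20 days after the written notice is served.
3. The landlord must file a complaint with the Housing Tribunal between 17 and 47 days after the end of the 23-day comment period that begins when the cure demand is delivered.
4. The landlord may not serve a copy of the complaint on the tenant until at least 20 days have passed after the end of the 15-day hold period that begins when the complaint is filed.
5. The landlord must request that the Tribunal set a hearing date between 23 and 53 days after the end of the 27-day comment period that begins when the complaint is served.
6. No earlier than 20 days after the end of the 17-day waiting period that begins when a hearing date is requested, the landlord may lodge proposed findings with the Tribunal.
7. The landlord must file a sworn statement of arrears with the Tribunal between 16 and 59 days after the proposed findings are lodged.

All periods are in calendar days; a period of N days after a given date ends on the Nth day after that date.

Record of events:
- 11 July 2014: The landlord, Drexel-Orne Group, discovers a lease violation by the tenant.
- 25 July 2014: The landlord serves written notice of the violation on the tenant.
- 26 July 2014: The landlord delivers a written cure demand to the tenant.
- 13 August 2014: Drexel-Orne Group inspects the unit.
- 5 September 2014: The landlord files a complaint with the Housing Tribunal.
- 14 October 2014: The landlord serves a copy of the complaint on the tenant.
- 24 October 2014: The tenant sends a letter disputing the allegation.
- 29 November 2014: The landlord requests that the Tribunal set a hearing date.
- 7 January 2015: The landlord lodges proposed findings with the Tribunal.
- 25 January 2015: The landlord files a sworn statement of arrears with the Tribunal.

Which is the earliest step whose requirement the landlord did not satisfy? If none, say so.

Step 5

Step 1: the window is 5–15 days after 11 July 2014 (when the violation is discovered), so 16 July 2014 through 26 July 2014; 25 July 2014 falls inside that range.
Step 2: 20 days after 25 July 2014 (when the written notice is served) is 14 August 2014; done 26 July 2014 — timely.
Step 3: the window is 17–47 days after 18 August 2014 (end of the 23-day comment period, which began when the cure demand is delivered on 26 July 2014), so 4 September 2014 through 4 October 2014; done 5 September 2014 — within the window.
Step 4: the earliest permitted date is 20 days after 20 September 2014 (end of the 15-day hold period, which began when the complaint is filed on 5 September 2014), i.e. 10 October 2014; 14 October 2014 is on or after that date.
Step 5: the window is 23–53 days after 10 November 2014 (end of the 27-day comment period, which began when the complaint is served on 14 October 2014), so 3 December 2014 through 2 January 2015; 29 November 2014 is 4 days too early.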